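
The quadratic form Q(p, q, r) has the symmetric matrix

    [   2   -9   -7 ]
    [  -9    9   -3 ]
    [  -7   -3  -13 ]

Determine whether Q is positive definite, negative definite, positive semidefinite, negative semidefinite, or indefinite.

indefinite

An LDLᵀ factorisation of A has diagonal entries 2, -63/2, 2/7.
That gives 2 positive, 1 negative pivots.
Hence Q is indefinite.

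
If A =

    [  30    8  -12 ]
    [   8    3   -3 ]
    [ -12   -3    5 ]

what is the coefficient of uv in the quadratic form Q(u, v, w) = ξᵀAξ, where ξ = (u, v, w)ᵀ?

The coefficient of uv is A[1,2] + A[2,1] = 2·8 = 16.

16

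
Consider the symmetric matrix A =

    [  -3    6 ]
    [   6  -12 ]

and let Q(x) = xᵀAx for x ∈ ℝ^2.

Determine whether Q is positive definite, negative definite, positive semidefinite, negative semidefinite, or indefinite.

negative semidefinite

For the 2×2 matrix [[-3, 6], [6, -12]]: det = -3·-12 − (6)² = 0, trace = -15.
det = 0 so one eigenvalue is zero; the form is semidefinite with the sign of the trace.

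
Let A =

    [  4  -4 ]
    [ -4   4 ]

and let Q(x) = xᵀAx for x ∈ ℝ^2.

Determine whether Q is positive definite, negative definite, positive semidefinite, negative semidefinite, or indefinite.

positive semidefinite

Row-reducing A symmetrically gives the diagonal entries 4, 0.
So there are 1 positive, 1 zero pivots.
Hence Q is positive semidefinite.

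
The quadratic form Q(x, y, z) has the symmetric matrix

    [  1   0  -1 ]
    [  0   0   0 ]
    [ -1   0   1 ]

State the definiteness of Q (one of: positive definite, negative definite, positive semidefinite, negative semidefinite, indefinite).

Congruent diagonalization of A (simultaneous row and column reduction) yields pivots 1, 0, 0.
So there are 1 positive, 2 zero pivots.
Hence Q is positive semidefinite.

positive semidefinite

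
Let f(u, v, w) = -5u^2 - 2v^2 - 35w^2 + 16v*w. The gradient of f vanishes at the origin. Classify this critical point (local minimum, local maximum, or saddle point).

The Hessian at the origin is H = [[-10, 0, 0], [0, -4, 16], [0, 16, -70]].
Symmetric row and column elimination reduces H to a congruent diagonal form with pivots -10, -4, -6.
So there are 3 negative pivots.
H is negative definite, so the origin is a strict local maximum.

local maximum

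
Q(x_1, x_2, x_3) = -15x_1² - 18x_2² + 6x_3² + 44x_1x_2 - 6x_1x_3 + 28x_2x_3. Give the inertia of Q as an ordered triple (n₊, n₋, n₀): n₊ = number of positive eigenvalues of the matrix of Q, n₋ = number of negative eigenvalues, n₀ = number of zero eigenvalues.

(2, 1, 0)

Write A = [[-15, 22, -3], [22, -18, 14], [-3, 14, 6]].
Symmetric row and column elimination reduces A to a congruent diagonal form with pivots -15, 214/15, 15/107.
Counting signs: 2 positive, 1 negative.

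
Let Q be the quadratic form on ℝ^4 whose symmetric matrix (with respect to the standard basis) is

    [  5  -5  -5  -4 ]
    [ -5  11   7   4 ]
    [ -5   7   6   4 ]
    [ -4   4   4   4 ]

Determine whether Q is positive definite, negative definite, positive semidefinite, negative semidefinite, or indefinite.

Congruent diagonalization of A (simultaneous row and column reduction) yields pivots 5, 6, 1/3, 4/5.
That gives 4 positive pivots.
Hence Q is positive definite.

positive definite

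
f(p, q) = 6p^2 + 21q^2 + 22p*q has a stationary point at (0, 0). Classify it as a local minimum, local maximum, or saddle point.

The Hessian at the origin is H = [[12, 22], [22, 42]].
det H = 12·42 − (22)² = 20 > 0 and H[1,1] = 12 > 0, so H is positive definite.
Therefore the origin is a local minimum.

local minimum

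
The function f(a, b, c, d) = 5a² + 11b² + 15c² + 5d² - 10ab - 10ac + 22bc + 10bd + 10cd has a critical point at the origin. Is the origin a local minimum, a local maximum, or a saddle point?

local minimum

The Hessian at the origin is H = [[10, -10, -10, 0], [-10, 22, 22, 10], [-10, 22, 30, 10], [0, 10, 10, 10]].
Row-reducing H symmetrically gives the diagonal entries 10, 12, 8, 5/3.
That gives 4 positive pivots.
H is positive definite, so the origin is a strict local minimum.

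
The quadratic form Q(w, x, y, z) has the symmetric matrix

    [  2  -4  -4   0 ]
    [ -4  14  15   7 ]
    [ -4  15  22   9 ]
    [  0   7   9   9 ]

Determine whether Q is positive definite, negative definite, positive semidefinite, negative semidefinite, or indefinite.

positive definite

Applying the same elementary operations to the rows and columns of A produces a congruent diagonal matrix with entries 2, 6, 35/6, 5/7.
Counting signs: 4 positive.
Hence Q is positive definite.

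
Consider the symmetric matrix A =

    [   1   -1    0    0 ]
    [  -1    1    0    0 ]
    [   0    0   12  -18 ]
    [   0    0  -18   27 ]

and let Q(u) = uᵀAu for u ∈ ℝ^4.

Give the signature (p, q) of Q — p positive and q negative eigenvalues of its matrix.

(2, 0)

Symmetric row and column elimination reduces A to a congruent diagonal form with pivots 1, 0, 12, 0.
So there are 2 positive, 2 zero pivots.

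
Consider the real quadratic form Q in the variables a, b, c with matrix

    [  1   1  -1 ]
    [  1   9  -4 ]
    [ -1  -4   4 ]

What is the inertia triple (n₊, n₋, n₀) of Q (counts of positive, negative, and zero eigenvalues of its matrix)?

Row-reducing A symmetrically gives the diagonal entries 1, 8, 15/8.
That gives 3 positive pivots.

(3, 0, 0)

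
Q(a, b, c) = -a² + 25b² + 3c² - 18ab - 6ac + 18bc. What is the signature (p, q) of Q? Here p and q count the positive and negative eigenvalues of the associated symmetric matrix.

(1, 2)

Write A = [[-1, -9, -3], [-9, 25, 9], [-3, 9, 3]].
Applying the same elementary operations to the rows and columns of A produces a congruent diagonal matrix with entries -1, 106, -12/53.
Counting signs: 1 positive, 2 negative.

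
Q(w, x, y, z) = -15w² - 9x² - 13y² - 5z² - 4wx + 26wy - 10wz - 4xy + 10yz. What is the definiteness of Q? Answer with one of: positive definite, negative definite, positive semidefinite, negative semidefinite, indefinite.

The symmetric matrix of Q is A = [[-15, -2, 13, -5], [-2, -9, -2, 0], [13, -2, -13, 5], [-5, 0, 5, -5]].
Leading principal minors: Δ_1 = -15, Δ_2 = 131, Δ_3 = -18, Δ_4 = 40.
The signs alternate starting with Δ_1 < 0, so by Sylvester's criterion Q is negative definite.

negative definite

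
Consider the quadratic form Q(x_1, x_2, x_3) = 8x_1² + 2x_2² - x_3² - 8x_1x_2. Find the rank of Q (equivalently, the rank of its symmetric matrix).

The associated matrix is A = [[8, -4, 0], [-4, 2, 0], [0, 0, -1]].
Applying the same elementary operations to the rows and columns of A produces a congruent diagonal matrix with entries 8, 0, -1.
Counting signs: 1 positive, 1 negative, 1 zero.
The rank is the number of nonzero pivots: 2.

2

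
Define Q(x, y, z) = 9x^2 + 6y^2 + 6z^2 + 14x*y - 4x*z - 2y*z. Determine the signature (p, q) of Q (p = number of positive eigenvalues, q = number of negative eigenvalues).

The symmetric matrix is A = [[9, 7, -2], [7, 6, -1], [-2, -1, 6]].
Row-reducing A symmetrically gives the diagonal entries 9, 5/9, 5.
That gives 3 positive pivots.

(3, 0)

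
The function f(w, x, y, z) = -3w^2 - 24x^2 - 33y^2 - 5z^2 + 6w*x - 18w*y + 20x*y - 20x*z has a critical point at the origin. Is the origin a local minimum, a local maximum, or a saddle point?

local maximum

The Hessian at the origin is H = [[-6, 6, -18, 0], [6, -48, 20, -20], [-18, 20, -66, 0], [0, -20, 0, -10]].
Applying the same elementary operations to the rows and columns of H produces a congruent diagonal matrix with entries -6, -42, -250/21, -2/5.
That gives 4 negative pivots.
H is negative definite, so the origin is a strict local maximum.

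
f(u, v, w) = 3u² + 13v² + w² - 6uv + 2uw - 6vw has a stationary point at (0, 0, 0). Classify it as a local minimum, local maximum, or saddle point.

local minimum

The Hessian at the origin is H = [[6, -6, 2], [-6, 26, -6], [2, -6, 2]].
An LDLᵀ factorisation of H has diagonal entries 6, 20, 8/15.
That gives 3 positive pivots.
H is positive definite, so the origin is a strict local minimum.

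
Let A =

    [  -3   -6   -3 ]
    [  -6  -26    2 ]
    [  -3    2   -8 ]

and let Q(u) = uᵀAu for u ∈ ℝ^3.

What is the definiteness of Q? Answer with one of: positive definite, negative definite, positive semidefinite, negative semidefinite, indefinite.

negative definite

Symmetric row and column elimination reduces A to a congruent diagonal form with pivots -3, -14, -3/7.
So there are 3 negative pivots.
Hence Q is negative definite.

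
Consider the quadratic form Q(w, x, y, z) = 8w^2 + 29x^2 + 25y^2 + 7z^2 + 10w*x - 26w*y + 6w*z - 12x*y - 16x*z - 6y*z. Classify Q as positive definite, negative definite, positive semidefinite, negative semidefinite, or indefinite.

The symmetric matrix of Q is A = [[8, 5, -13, 3], [5, 29, -6, -8], [-13, -6, 25, -3], [3, -8, -3, 7]].
Leading principal minors: Δ_1 = 8, Δ_2 = 207, Δ_3 = 766, Δ_4 = 120.
All leading principal minors are positive, so by Sylvester's criterion Q is positive definite.

positive definite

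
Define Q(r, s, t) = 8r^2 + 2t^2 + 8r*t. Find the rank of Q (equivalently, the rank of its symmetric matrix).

1

Write A = [[8, 0, 4], [0, 0, 0], [4, 0, 2]].
Applying the same elementary operations to the rows and columns of A produces a congruent diagonal matrix with entries 8, 0, 0.
That gives 1 positive, 2 zero pivots.
The rank is the number of nonzero pivots: 1.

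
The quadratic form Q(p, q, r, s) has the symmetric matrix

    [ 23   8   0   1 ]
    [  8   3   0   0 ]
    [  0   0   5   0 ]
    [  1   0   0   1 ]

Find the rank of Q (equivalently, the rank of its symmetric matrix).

4

Congruent diagonalization of A (simultaneous row and column reduction) yields pivots 23, 5/23, 5, 2/5.
So there are 4 positive pivots.
The rank is the number of nonzero pivots: 4.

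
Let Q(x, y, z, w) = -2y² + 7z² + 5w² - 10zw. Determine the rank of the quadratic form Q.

3

The symmetric matrix is A = [[0, 0, 0, 0], [0, -2, 0, 0], [0, 0, 7, -5], [0, 0, -5, 5]].
Row-reducing A symmetrically gives the diagonal entries 0, -2, 7, 10/7.
So there are 2 positive, 1 negative, 1 zero pivots.
The rank is the number of nonzero pivots: 3.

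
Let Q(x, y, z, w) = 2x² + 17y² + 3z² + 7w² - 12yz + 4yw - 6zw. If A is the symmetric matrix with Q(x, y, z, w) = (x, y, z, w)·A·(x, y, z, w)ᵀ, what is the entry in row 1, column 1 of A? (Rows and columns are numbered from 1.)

2

The coefficient of x² in Q is 2, and that is exactly A[1,1].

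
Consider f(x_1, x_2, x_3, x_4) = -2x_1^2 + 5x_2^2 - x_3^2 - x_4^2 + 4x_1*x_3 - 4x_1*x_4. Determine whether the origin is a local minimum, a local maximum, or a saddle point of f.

saddle point

The Hessian at the origin is H = [[-4, 0, 4, -4], [0, 10, 0, 0], [4, 0, -2, 0], [-4, 0, 0, -2]].
An LDLᵀ factorisation of H has diagonal entries -4, 10, 2, -6.
So there are 2 positive, 2 negative pivots.
H is indefinite, so the origin is a saddle point.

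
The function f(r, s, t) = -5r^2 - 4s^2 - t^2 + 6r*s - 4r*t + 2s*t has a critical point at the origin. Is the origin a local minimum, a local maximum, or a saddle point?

The Hessian at the origin is H = [[-10, 6, -4], [6, -8, 2], [-4, 2, -2]].
Congruent diagonalization of H (simultaneous row and column reduction) yields pivots -10, -22/5, -4/11.
So there are 3 negative pivots.
H is negative definite, so the origin is a strict local maximum.

local maximum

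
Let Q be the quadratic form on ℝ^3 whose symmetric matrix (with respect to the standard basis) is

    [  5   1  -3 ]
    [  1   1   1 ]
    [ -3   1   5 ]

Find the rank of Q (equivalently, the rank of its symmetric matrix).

Row-reducing A symmetrically gives the diagonal entries 5, 4/5, 0.
Counting signs: 2 positive, 1 zero.
The rank is the number of nonzero pivots: 2.

2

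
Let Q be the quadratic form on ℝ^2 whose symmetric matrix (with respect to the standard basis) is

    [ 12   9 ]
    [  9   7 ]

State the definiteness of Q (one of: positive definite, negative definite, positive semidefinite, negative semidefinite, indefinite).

Symmetric row and column elimination reduces A to a congruent diagonal form with pivots 12, 1/4.
Counting signs: 2 positive.
Hence Q is positive definite.

positive definite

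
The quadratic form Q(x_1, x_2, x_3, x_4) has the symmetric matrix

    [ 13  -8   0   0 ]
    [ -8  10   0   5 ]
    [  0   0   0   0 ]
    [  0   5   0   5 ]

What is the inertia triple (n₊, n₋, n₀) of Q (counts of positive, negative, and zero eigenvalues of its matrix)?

Symmetric row and column elimination reduces A to a congruent diagonal form with pivots 13, 66/13, 0, 5/66.
That gives 3 positive, 1 zero pivots.

(3, 0, 1)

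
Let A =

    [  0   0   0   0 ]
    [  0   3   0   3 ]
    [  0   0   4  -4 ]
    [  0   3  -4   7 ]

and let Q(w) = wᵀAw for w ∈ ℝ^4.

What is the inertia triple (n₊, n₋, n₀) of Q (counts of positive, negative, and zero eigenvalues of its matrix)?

(2, 0, 2)

Applying the same elementary operations to the rows and columns of A produces a congruent diagonal matrix with entries 0, 3, 4, 0.
Counting signs: 2 positive, 2 zero.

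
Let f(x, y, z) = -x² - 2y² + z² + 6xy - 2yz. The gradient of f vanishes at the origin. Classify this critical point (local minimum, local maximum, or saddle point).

The Hessian at the origin is H = [[-2, 6, 0], [6, -4, -2], [0, -2, 2]].
Row-reducing H symmetrically gives the diagonal entries -2, 14, 12/7.
Counting signs: 2 positive, 1 negative.
H is indefinite, so the origin is a saddle point.

saddle point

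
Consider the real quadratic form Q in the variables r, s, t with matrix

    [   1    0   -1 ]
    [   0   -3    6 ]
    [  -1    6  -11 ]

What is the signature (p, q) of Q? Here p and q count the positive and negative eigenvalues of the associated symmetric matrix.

Congruent diagonalization of A (simultaneous row and column reduction) yields pivots 1, -3, 0.
So there are 1 positive, 1 negative, 1 zero pivots.

(1, 1)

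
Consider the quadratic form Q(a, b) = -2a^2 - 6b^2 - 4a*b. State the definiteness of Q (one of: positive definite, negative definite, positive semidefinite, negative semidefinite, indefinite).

negative definite

The symmetric matrix of Q is [[-2, -2], [-2, -6]].
For the 2×2 matrix [[-2, -2], [-2, -6]]: det = -2·-6 − (-2)² = 8, trace = -8.
det > 0 so both eigenvalues share the sign of the trace; trace = -8 < 0 ⇒ both negative.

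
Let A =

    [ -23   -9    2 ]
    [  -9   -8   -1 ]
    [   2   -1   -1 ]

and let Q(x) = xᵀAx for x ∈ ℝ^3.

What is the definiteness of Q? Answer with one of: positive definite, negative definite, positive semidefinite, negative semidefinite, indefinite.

An LDLᵀ factorisation of A has diagonal entries -23, -103/23, -12/103.
Counting signs: 3 negative.
Hence Q is negative definite.

negative definite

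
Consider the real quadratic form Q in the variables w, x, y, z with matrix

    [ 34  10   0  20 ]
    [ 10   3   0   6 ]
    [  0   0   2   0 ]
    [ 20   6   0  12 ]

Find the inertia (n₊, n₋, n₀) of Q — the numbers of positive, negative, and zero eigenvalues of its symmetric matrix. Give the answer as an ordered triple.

Applying the same elementary operations to the rows and columns of A produces a congruent diagonal matrix with entries 34, 1/17, 2, 0.
So there are 3 positive, 1 zero pivots.

(3, 0, 1)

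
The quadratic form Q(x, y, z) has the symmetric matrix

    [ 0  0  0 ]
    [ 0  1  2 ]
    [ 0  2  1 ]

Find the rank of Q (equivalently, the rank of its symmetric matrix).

2

Congruent diagonalization of A (simultaneous row and column reduction) yields pivots 0, 1, -3.
So there are 1 positive, 1 negative, 1 zero pivots.
The rank is the number of nonzero pivots: 2.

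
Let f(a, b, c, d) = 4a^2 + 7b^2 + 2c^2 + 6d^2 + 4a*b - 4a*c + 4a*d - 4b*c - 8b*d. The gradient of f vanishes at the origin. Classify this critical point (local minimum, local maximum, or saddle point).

local minimum

The Hessian at the origin is H = [[8, 4, -4, 4], [4, 14, -4, -8], [-4, -4, 4, 0], [4, -8, 0, 12]].
Applying the same elementary operations to the rows and columns of H produces a congruent diagonal matrix with entries 8, 12, 5/3, 8/5.
So there are 4 positive pivots.
H is positive definite, so the origin is a strict local minimum.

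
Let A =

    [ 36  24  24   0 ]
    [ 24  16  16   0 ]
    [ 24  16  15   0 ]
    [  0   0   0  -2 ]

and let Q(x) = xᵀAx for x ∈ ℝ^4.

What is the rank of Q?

Row-reducing A symmetrically gives the diagonal entries 36, 0, -1, -2.
That gives 1 positive, 2 negative, 1 zero pivots.
The rank is the number of nonzero pivots: 3.

3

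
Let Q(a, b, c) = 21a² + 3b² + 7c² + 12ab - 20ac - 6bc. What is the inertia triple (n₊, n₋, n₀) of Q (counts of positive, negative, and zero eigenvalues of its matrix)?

(3, 0, 0)

The associated matrix is A = [[21, 6, -10], [6, 3, -3], [-10, -3, 7]].
Congruent diagonalization of A (simultaneous row and column reduction) yields pivots 21, 9/7, 20/9.
That gives 3 positive pivots.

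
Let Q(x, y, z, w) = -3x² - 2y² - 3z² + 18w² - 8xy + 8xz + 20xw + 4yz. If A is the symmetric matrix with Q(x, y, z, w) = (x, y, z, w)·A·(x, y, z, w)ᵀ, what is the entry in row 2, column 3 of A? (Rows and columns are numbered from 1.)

The coefficient of y·z in Q is 4. For a symmetric A this equals A[2,3] + A[3,2] = 2·A[2,3].
So A[2,3] = 4/2 = 2.

2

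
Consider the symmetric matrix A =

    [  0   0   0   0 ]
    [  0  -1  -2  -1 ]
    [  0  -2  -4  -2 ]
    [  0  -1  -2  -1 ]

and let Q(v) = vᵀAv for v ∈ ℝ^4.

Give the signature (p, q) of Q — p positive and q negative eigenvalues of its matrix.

Congruent diagonalization of A (simultaneous row and column reduction) yields pivots 0, -1, 0, 0.
That gives 1 negative, 3 zero pivots.

(0, 1)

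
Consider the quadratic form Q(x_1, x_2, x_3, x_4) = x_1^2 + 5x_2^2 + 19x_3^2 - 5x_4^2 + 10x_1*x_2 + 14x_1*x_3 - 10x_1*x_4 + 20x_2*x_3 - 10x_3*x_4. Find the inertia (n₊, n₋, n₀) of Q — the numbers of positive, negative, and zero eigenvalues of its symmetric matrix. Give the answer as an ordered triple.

The symmetric matrix is A = [[1, 5, 7, -5], [5, 5, 10, 0], [7, 10, 19, -5], [-5, 0, -5, -5]].
Row-reducing A symmetrically gives the diagonal entries 1, -20, 5/4, 0.
So there are 2 positive, 1 negative, 1 zero pivots.

(2, 1, 1)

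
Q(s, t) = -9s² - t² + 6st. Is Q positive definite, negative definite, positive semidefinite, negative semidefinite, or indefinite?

negative semidefinite

The symmetric matrix of Q is [[-9, 3], [3, -1]].
For the 2×2 matrix [[-9, 3], [3, -1]]: det = -9·-1 − (3)² = 0, trace = -10.
det = 0 so one eigenvalue is zero; the form is semidefinite with the sign of the trace.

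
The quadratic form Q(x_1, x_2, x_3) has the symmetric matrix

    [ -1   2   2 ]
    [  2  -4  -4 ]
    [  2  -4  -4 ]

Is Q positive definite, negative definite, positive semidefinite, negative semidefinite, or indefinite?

Congruent diagonalization of A (simultaneous row and column reduction) yields pivots -1, 0, 0.
So there are 1 negative, 2 zero pivots.
Hence Q is negative semidefinite.

negative semidefinite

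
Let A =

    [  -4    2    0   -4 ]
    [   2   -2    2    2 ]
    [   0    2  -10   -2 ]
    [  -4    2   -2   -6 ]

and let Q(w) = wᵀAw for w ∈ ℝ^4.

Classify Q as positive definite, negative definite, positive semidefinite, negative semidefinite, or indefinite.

negative definite

Applying the same elementary operations to the rows and columns of A produces a congruent diagonal matrix with entries -4, -1, -6, -4/3.
Counting signs: 4 negative.
Hence Q is negative definite.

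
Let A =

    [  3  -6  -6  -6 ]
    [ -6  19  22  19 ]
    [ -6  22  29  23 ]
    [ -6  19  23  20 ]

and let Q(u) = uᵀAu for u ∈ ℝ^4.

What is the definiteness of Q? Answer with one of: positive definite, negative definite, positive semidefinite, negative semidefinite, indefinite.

positive definite

Leading principal minors: Δ_1 = 3, Δ_2 = 21, Δ_3 = 57, Δ_4 = 36.
All leading principal minors are positive, so by Sylvester's criterion Q is positive definite.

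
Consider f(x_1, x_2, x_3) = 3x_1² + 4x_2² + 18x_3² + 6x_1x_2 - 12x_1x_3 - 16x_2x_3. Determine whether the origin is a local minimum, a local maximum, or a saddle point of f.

The Hessian at the origin is H = [[6, 6, -12], [6, 8, -16], [-12, -16, 36]].
Row-reducing H symmetrically gives the diagonal entries 6, 2, 4.
Counting signs: 3 positive.
H is positive definite, so the origin is a strict local minimum.

local minimum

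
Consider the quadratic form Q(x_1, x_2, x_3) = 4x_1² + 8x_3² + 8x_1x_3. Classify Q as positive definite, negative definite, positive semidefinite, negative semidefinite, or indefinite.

positive semidefinite

The associated matrix is A = [[4, 0, 4], [0, 0, 0], [4, 0, 8]].
Symmetric row and column elimination reduces A to a congruent diagonal form with pivots 4, 0, 4.
So there are 2 positive, 1 zero pivots.
Hence Q is positive semidefinite.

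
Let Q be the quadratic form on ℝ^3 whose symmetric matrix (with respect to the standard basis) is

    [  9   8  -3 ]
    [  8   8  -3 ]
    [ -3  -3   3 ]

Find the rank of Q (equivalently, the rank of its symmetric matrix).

An LDLᵀ factorisation of A has diagonal entries 9, 8/9, 15/8.
So there are 3 positive pivots.
The rank is the number of nonzero pivots: 3.

3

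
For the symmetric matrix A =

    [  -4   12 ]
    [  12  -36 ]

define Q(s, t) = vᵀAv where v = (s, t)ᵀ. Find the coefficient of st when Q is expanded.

24

The coefficient of st is A[1,2] + A[2,1] = 2·12 = 24.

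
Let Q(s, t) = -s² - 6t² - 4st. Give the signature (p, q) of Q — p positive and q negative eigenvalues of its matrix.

(0, 2)

The associated matrix is A = [[-1, -2], [-2, -6]].
Row-reducing A symmetrically gives the diagonal entries -1, -2.
Counting signs: 2 negative.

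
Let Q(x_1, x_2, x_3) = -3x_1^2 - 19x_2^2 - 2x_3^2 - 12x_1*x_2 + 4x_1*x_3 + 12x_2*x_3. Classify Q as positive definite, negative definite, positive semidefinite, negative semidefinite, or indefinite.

negative definite

The symmetric matrix of Q is A = [[-3, -6, 2], [-6, -19, 6], [2, 6, -2]].
Leading principal minors: Δ_1 = -3, Δ_2 = 21, Δ_3 = -2.
The signs alternate starting with Δ_1 < 0, so by Sylvester's criterion Q is negative definite.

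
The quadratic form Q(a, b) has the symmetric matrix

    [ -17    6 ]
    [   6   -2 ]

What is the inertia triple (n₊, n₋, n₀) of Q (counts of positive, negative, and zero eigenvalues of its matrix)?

Symmetric row and column elimination reduces A to a congruent diagonal form with pivots -17, 2/17.
Counting signs: 1 positive, 1 negative.

(1, 1, 0)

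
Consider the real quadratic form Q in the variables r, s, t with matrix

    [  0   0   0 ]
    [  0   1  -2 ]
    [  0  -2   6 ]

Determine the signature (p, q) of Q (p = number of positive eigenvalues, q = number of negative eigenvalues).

(2, 0)

Symmetric row and column elimination reduces A to a congruent diagonal form with pivots 0, 1, 2.
Counting signs: 2 positive, 1 zero.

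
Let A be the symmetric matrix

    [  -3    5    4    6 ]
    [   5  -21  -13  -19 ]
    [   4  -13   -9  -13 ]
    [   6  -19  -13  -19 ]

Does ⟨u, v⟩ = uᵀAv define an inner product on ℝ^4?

no

An LDLᵀ factorisation of A has diagonal entries -3, -38/3, -1/2, -2/19.
So there are 4 negative pivots.
Hence Q is negative definite.
⟨·,·⟩ is an inner product exactly when A is positive definite.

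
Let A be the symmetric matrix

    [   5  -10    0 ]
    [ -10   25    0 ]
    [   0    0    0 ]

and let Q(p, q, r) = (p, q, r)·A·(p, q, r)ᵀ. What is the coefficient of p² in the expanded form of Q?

5

The coefficient of p² is the diagonal entry A[1,1] = 5.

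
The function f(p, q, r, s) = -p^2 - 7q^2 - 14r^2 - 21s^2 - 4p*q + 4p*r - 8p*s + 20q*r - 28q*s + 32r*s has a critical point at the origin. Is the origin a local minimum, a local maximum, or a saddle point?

saddle point

The Hessian at the origin is H = [[-2, -4, 4, -8], [-4, -14, 20, -28], [4, 20, -28, 32], [-8, -28, 32, -42]].
Row-reducing H symmetrically gives the diagonal entries -2, -6, 4, -2.
That gives 1 positive, 3 negative pivots.
H is indefinite, so the origin is a saddle point.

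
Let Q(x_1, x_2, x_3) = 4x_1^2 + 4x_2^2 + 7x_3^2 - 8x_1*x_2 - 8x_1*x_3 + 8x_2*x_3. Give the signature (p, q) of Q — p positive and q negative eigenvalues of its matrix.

The symmetric matrix is A = [[4, -4, -4], [-4, 4, 4], [-4, 4, 7]].
Symmetric row and column elimination reduces A to a congruent diagonal form with pivots 4, 0, 3.
So there are 2 positive, 1 zero pivots.

(2, 0)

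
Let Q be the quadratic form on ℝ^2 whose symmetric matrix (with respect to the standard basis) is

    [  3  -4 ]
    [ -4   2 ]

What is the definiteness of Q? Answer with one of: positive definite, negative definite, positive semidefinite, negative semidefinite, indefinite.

Row-reducing A symmetrically gives the diagonal entries 3, -10/3.
Counting signs: 1 positive, 1 negative.
Hence Q is indefinite.

indefinite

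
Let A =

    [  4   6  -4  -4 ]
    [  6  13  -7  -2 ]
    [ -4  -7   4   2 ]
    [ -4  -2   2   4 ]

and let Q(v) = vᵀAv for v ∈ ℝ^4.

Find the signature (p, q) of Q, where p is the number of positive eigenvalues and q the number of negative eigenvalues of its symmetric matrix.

Row-reducing A symmetrically gives the diagonal entries 4, 4, -1/4, 0.
That gives 2 positive, 1 negative, 1 zero pivots.

(2, 1)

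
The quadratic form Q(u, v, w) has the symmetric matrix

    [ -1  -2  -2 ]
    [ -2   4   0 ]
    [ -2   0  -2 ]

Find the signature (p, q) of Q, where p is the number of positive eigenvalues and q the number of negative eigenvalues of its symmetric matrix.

(1, 1)

Row-reducing A symmetrically gives the diagonal entries -1, 8, 0.
That gives 1 positive, 1 negative, 1 zero pivots.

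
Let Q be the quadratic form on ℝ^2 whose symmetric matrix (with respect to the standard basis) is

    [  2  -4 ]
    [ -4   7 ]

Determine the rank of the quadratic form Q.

2

Congruent diagonalization of A (simultaneous row and column reduction) yields pivots 2, -1.
That gives 1 positive, 1 negative pivots.
The rank is the number of nonzero pivots: 2.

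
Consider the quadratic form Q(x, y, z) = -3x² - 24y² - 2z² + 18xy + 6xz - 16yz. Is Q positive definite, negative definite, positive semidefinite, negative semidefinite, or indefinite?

The associated matrix is A = [[-3, 9, 3], [9, -24, -8], [3, -8, -2]].
An LDLᵀ factorisation of A has diagonal entries -3, 3, 2/3.
Counting signs: 2 positive, 1 negative.
Hence Q is indefinite.

indefinite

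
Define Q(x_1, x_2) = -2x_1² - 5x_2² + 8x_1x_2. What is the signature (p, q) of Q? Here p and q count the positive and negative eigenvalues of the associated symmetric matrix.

(1, 1)

The associated matrix is A = [[-2, 4], [4, -5]].
Symmetric row and column elimination reduces A to a congruent diagonal form with pivots -2, 3.
Counting signs: 1 positive, 1 negative.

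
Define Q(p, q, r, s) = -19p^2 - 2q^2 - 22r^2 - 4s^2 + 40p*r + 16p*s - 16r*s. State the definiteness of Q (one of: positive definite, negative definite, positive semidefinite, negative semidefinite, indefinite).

negative definite

The symmetric matrix is A = [[-19, 0, 20, 8], [0, -2, 0, 0], [20, 0, -22, -8], [8, 0, -8, -4]].
Row-reducing A symmetrically gives the diagonal entries -19, -2, -18/19, -4/9.
That gives 4 negative pivots.
Hence Q is negative definite.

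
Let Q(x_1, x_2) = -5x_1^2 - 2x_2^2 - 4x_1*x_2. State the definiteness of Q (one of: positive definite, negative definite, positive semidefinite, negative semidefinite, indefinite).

negative definite

The symmetric matrix of Q is [[-5, -2], [-2, -2]].
For the 2×2 matrix [[-5, -2], [-2, -2]]: det = -5·-2 − (-2)² = 6, trace = -7.
det > 0 so both eigenvalues share the sign of the trace; trace = -7 < 0 ⇒ both negative.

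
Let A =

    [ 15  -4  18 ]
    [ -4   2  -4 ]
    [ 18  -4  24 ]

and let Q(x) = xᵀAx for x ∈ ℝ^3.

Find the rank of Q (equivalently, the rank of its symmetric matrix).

3

Applying the same elementary operations to the rows and columns of A produces a congruent diagonal matrix with entries 15, 14/15, 12/7.
That gives 3 positive pivots.
The rank is the number of nonzero pivots: 3.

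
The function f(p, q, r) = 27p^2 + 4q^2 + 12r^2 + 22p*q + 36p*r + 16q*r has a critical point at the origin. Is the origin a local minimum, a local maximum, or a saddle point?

saddle point

The Hessian at the origin is H = [[54, 22, 36], [22, 8, 16], [36, 16, 24]].
Applying the same elementary operations to the rows and columns of H produces a congruent diagonal matrix with entries 54, -26/27, 24/13.
That gives 2 positive, 1 negative pivots.
H is indefinite, so the origin is a saddle point.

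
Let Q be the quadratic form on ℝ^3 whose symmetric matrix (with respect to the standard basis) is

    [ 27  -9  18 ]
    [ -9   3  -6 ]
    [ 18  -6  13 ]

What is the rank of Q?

2

Row-reducing A symmetrically gives the diagonal entries 27, 0, 1.
Counting signs: 2 positive, 1 zero.
The rank is the number of nonzero pivots: 2.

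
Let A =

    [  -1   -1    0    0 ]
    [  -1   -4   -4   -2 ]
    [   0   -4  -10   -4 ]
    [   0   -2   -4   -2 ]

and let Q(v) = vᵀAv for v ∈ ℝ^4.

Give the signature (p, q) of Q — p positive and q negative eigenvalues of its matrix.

Row-reducing A symmetrically gives the diagonal entries -1, -3, -14/3, -2/7.
Counting signs: 4 negative.

(0, 4)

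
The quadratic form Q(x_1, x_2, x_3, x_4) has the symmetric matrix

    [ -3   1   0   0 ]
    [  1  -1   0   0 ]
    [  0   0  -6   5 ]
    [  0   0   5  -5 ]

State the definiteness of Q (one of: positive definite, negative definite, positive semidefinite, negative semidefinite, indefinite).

Symmetric row and column elimination reduces A to a congruent diagonal form with pivots -3, -2/3, -6, -5/6.
So there are 4 negative pivots.
Hence Q is negative definite.

negative definite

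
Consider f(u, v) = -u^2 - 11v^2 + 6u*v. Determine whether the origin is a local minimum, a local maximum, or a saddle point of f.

local maximum

The Hessian at the origin is H = [[-2, 6], [6, -22]].
det H = -2·-22 − (6)² = 8 > 0 and H[1,1] = -2 < 0, so H is negative definite.
Therefore the origin is a local maximum.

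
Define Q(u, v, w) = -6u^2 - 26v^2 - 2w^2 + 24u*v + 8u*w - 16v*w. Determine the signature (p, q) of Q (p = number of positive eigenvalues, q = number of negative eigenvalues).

(1, 2)

The symmetric matrix is A = [[-6, 12, 4], [12, -26, -8], [4, -8, -2]].
Symmetric row and column elimination reduces A to a congruent diagonal form with pivots -6, -2, 2/3.
So there are 1 positive, 2 negative pivots.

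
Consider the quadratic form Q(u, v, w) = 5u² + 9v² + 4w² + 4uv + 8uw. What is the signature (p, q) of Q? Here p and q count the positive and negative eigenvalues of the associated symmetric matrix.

(3, 0)

Write A = [[5, 2, 4], [2, 9, 0], [4, 0, 4]].
Applying the same elementary operations to the rows and columns of A produces a congruent diagonal matrix with entries 5, 41/5, 20/41.
So there are 3 positive pivots.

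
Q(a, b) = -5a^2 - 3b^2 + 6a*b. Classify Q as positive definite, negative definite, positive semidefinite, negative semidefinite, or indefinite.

The associated matrix is A = [[-5, 3], [3, -3]].
Congruent diagonalization of A (simultaneous row and column reduction) yields pivots -5, -6/5.
So there are 2 negative pivots.
Hence Q is negative definite.

negative definite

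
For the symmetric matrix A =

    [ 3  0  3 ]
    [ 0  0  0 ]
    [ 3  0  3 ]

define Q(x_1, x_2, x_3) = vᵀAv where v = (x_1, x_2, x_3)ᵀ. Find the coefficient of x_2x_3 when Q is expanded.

The coefficient of x_2x_3 is A[2,3] + A[3,2] = 2·0 = 0.

0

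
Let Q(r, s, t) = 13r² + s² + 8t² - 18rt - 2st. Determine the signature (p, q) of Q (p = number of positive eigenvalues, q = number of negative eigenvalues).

(3, 0)

The symmetric matrix is A = [[13, 0, -9], [0, 1, -1], [-9, -1, 8]].
Symmetric row and column elimination reduces A to a congruent diagonal form with pivots 13, 1, 10/13.
So there are 3 positive pivots.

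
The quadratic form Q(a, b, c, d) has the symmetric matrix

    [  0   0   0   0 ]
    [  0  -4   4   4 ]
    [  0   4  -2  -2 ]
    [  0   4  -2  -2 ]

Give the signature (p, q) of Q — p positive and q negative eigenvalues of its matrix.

(1, 1)

Applying the same elementary operations to the rows and columns of A produces a congruent diagonal matrix with entries 0, -4, 2, 0.
Counting signs: 1 positive, 1 negative, 2 zero.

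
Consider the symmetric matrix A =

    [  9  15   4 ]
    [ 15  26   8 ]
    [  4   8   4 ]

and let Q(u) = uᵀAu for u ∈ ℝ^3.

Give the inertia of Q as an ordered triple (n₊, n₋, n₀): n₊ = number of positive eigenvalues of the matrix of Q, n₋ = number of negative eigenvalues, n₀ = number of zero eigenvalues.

Symmetric row and column elimination reduces A to a congruent diagonal form with pivots 9, 1, 4/9.
That gives 3 positive pivots.

(3, 0, 0)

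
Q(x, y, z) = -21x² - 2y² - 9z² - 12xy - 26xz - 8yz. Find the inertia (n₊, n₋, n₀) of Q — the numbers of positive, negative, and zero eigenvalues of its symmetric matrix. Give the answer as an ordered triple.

(0, 3, 0)

The associated matrix is A = [[-21, -6, -13], [-6, -2, -4], [-13, -4, -9]].
Row-reducing A symmetrically gives the diagonal entries -21, -2/7, -2/3.
That gives 3 negative pivots.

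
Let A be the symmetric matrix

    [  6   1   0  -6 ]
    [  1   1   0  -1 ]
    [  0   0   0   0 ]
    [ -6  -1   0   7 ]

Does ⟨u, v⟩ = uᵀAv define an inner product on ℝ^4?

no

Row-reducing A symmetrically gives the diagonal entries 6, 5/6, 0, 1.
Counting signs: 3 positive, 1 zero.
Hence Q is positive semidefinite.
⟨·,·⟩ is an inner product exactly when A is positive definite.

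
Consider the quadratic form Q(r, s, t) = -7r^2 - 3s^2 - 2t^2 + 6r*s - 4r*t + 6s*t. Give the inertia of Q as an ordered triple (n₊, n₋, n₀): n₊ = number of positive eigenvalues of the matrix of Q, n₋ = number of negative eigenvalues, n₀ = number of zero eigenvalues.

(1, 2, 0)

The associated matrix is A = [[-7, 3, -2], [3, -3, 3], [-2, 3, -2]].
An LDLᵀ factorisation of A has diagonal entries -7, -12/7, 5/4.
So there are 1 positive, 2 negative pivots.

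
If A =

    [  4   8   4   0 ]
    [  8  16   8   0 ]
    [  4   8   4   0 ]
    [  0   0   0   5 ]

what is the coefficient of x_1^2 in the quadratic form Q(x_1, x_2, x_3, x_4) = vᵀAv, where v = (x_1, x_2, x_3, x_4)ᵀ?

4

The coefficient of x_1^2 is the diagonal entry A[1,1] = 4.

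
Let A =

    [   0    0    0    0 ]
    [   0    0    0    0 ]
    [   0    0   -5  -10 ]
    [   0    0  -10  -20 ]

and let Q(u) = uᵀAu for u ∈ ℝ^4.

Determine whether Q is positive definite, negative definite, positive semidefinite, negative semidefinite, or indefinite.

negative semidefinite

Symmetric row and column elimination reduces A to a congruent diagonal form with pivots 0, 0, -5, 0.
Counting signs: 1 negative, 3 zero.
Hence Q is negative semidefinite.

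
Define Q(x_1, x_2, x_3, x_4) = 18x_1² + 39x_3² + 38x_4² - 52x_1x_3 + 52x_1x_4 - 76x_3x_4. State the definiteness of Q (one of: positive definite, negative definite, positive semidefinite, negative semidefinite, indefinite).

Write A = [[18, 0, -26, 26], [0, 0, 0, 0], [-26, 0, 39, -38], [26, 0, -38, 38]].
Symmetric row and column elimination reduces A to a congruent diagonal form with pivots 18, 0, 13/9, 4/13.
So there are 3 positive, 1 zero pivots.
Hence Q is positive semidefinite.

positive semidefinite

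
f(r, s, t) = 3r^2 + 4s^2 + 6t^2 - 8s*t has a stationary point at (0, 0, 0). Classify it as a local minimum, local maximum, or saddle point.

The Hessian at the origin is H = [[6, 0, 0], [0, 8, -8], [0, -8, 12]].
Congruent diagonalization of H (simultaneous row and column reduction) yields pivots 6, 8, 4.
Counting signs: 3 positive.
H is positive definite, so the origin is a strict local minimum.

local minimum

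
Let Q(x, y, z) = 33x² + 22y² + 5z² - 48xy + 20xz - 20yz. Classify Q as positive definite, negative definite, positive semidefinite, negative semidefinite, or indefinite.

positive definite

The symmetric matrix of Q is A = [[33, -24, 10], [-24, 22, -10], [10, -10, 5]].
Leading principal minors: Δ_1 = 33, Δ_2 = 150, Δ_3 = 50.
All leading principal minors are positive, so by Sylvester's criterion Q is positive definite.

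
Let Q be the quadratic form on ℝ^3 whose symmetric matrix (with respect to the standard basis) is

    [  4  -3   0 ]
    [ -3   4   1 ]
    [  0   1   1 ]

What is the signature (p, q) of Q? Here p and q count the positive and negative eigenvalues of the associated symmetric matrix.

(3, 0)

Symmetric row and column elimination reduces A to a congruent diagonal form with pivots 4, 7/4, 3/7.
So there are 3 positive pivots.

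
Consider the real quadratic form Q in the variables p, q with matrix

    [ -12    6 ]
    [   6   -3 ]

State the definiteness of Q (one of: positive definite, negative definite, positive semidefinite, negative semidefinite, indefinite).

negative semidefinite

For the 2×2 matrix [[-12, 6], [6, -3]]: det = -12·-3 − (6)² = 0, trace = -15.
det = 0 so one eigenvalue is zero; the form is semidefinite with the sign of the trace.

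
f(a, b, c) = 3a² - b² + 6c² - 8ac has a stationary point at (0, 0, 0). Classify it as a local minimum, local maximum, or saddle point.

The Hessian at the origin is H = [[6, 0, -8], [0, -2, 0], [-8, 0, 12]].
Symmetric row and column elimination reduces H to a congruent diagonal form with pivots 6, -2, 4/3.
That gives 2 positive, 1 negative pivots.
H is indefinite, so the origin is a saddle point.

saddle point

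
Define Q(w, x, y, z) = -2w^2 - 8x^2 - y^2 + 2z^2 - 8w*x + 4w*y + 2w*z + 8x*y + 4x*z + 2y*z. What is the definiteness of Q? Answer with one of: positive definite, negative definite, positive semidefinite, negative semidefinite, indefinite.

indefinite

Write A = [[-2, -4, 2, 1], [-4, -8, 4, 2], [2, 4, -1, 1], [1, 2, 1, 2]].
Row-reducing A symmetrically gives the diagonal entries -2, 0, 1, -3/2.
So there are 1 positive, 2 negative, 1 zero pivots.
Hence Q is indefinite.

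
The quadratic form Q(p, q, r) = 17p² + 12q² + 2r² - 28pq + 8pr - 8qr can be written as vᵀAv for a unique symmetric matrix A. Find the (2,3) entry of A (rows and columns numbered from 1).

-4

The coefficient of q·r in Q is -8. For a symmetric A this equals A[2,3] + A[3,2] = 2·A[2,3].
So A[2,3] = -8/2 = -4.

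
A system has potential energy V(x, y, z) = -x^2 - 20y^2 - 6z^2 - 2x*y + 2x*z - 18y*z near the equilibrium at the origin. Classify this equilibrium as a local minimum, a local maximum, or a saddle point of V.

The Hessian at the origin is H = [[-2, -2, 2], [-2, -40, -18], [2, -18, -12]].
Row-reducing H symmetrically gives the diagonal entries -2, -38, 10/19.
So there are 1 positive, 2 negative pivots.
H is indefinite, so the origin is a saddle point.

saddle point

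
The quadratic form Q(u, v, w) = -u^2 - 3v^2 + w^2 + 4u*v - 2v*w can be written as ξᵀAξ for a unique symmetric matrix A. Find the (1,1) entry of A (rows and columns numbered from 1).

The coefficient of u^2 in Q is -1, and that is exactly A[1,1].

-1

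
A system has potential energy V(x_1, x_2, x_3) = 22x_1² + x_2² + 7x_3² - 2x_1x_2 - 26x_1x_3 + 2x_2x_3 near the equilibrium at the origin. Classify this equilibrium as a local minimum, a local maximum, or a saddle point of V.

The Hessian at the origin is H = [[44, -2, -26], [-2, 2, 2], [-26, 2, 14]].
Symmetric row and column elimination reduces H to a congruent diagonal form with pivots 44, 21/11, -12/7.
Counting signs: 2 positive, 1 negative.
H is indefinite, so the origin is a saddle point.

saddle point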